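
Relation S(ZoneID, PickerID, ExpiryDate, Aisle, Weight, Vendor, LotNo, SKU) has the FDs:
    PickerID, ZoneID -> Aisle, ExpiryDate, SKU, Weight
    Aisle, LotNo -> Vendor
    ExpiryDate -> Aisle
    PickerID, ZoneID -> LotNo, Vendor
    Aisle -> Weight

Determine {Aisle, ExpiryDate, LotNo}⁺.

Start with {Aisle, ExpiryDate, LotNo}.
Aisle, LotNo -> Vendor applies; add {Vendor} → now {Aisle, ExpiryDate, LotNo, Vendor}.
Aisle -> Weight applies; add {Weight} → now {Aisle, ExpiryDate, LotNo, Vendor, Weight}.
No further FD applies.

{Aisle, ExpiryDate, LotNo, Vendor, Weight}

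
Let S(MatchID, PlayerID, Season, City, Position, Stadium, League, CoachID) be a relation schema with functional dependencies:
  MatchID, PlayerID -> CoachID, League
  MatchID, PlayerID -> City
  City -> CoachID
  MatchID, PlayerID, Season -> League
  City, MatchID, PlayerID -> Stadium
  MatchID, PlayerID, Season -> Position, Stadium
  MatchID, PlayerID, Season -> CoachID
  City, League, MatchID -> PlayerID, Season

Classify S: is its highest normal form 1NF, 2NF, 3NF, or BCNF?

Candidate keys: {City, League, MatchID}, {MatchID, PlayerID}. Prime attributes: {City, League, MatchID, PlayerID}.
City -> CoachID breaks BCNF: {City}⁺ = {City, CoachID}, so {City} is not a superkey.
City -> CoachID determines the non-prime attribute {CoachID} from a non-superkey — 3NF is violated.
The proper key subset {City} of {City, League, MatchID} determines non-prime {CoachID}, so the relation is not even in 2NF.

1NF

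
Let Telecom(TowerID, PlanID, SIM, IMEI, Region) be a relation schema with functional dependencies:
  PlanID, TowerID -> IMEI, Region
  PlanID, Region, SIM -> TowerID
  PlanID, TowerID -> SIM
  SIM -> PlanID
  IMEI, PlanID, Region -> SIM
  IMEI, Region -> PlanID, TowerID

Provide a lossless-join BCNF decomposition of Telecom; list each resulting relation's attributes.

{IMEI, Region, SIM, TowerID}; {PlanID, SIM}

Candidate keys of the original relation: {IMEI, Region}, {PlanID, TowerID}, {Region, SIM}, {SIM, TowerID}.
{IMEI, PlanID, Region, SIM, TowerID}: {SIM} determines {PlanID, SIM} here but is not a superkey — split on SIM -> PlanID, giving {PlanID, SIM} and {IMEI, Region, SIM, TowerID}.
{PlanID, SIM} has no BCNF violation.
{IMEI, Region, SIM, TowerID} has no BCNF violation.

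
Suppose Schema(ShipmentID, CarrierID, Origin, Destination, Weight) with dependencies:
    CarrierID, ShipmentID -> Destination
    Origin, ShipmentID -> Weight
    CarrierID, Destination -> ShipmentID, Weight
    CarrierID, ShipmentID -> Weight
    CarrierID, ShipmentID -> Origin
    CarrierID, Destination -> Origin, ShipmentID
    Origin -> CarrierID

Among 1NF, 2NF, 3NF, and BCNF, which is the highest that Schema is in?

Candidate keys: {CarrierID, Destination}, {CarrierID, ShipmentID}, {Destination, Origin}, {Origin, ShipmentID}. Prime attributes: {CarrierID, Destination, Origin, ShipmentID}.
For Origin -> CarrierID we have {Origin}⁺ = {CarrierID, Origin}; {Origin} is not a superkey, so BCNF fails.
Since {CarrierID} ⊆ prime attributes and every other non-superkey FD also has a prime right side, the schema is in 3NF.

3NF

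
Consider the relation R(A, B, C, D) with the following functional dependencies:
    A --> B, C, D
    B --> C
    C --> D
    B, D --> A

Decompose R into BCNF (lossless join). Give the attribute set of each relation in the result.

Candidate keys of the original relation: {A}, {B}.
{A, B, C, D}: {C} determines {C, D} here but is not a superkey — split on C --> D, giving {C, D} and {A, B, C}.
{C, D} has no BCNF violation.
{A, B, C} has no BCNF violation.

{A, B, C}; {C, D}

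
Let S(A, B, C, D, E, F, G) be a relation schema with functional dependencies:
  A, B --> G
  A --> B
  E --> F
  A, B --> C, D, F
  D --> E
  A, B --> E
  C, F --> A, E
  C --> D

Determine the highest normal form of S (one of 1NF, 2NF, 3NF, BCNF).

Candidate keys: {A}, {C}. Prime attributes: {A, C}.
For E --> F we have {E}⁺ = {E, F}; {E} is not a superkey, so BCNF fails.
E --> F has non-prime {F} on the right and a non-superkey on the left, so 3NF fails.
All keys have size 1, which rules out partial dependencies — 2NF is satisfied.

2NF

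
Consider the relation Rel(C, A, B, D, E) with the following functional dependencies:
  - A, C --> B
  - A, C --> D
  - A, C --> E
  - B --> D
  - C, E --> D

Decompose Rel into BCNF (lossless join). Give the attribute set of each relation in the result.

{A, B, C, E}; {B, D}

Candidate key of the original relation: {A, C}.
In {A, B, C, D, E}, {B} is not a superkey ({B}⁺ restricted to this set is {B, D}), so split on B --> D into {B, D} and {A, B, C, E}.
{B, D} has no BCNF violation.
{A, B, C, E} has no BCNF violation.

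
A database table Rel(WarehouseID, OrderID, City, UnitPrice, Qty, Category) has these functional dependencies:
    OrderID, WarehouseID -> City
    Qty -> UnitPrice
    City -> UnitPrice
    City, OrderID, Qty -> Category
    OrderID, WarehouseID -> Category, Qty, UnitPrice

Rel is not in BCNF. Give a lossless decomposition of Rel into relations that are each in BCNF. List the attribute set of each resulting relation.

{Category, City, OrderID, Qty}; {City, OrderID, Qty, WarehouseID}; {Qty, UnitPrice}

Candidate key of the original relation: {OrderID, WarehouseID}.
{Category, City, OrderID, Qty, UnitPrice, WarehouseID}: {Qty} determines {Qty, UnitPrice} here but is not a superkey — split on Qty -> UnitPrice, giving {Qty, UnitPrice} and {Category, City, OrderID, Qty, WarehouseID}.
{Qty, UnitPrice}: every determinant is a superkey — BCNF.
{Category, City, OrderID, Qty, WarehouseID}: {City, OrderID, Qty} determines {Category, City, OrderID, Qty} here but is not a superkey — split on City, OrderID, Qty -> Category, giving {Category, City, OrderID, Qty} and {City, OrderID, Qty, WarehouseID}.
{Category, City, OrderID, Qty}: every determinant is a superkey — BCNF.
{City, OrderID, Qty, WarehouseID}: every determinant is a superkey — BCNF.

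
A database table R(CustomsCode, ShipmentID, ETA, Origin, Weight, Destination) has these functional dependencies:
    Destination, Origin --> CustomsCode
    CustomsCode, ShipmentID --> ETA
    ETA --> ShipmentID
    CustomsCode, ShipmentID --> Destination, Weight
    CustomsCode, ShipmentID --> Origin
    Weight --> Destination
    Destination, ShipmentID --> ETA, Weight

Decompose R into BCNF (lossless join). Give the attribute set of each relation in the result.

Candidate keys of the original relation: {CustomsCode, ETA}, {CustomsCode, ShipmentID}, {Destination, ETA, Origin}, {Destination, Origin, ShipmentID}, {ETA, Origin, Weight}, {Origin, ShipmentID, Weight}.
In {CustomsCode, Destination, ETA, Origin, ShipmentID, Weight}, {Destination, Origin} is not a superkey ({Destination, Origin}⁺ restricted to this set is {CustomsCode, Destination, Origin}), so split on Destination, Origin --> CustomsCode into {CustomsCode, Destination, Origin} and {Destination, ETA, Origin, ShipmentID, Weight}.
{CustomsCode, Destination, Origin} has no BCNF violation.
In {Destination, ETA, Origin, ShipmentID, Weight}, {ETA} is not a superkey ({ETA}⁺ restricted to this set is {ETA, ShipmentID}), so split on ETA --> ShipmentID into {ETA, ShipmentID} and {Destination, ETA, Origin, Weight}.
{ETA, ShipmentID} has no BCNF violation.
In {Destination, ETA, Origin, Weight}, {Weight} is not a superkey ({Weight}⁺ restricted to this set is {Destination, Weight}), so split on Weight --> Destination into {Destination, Weight} and {ETA, Origin, Weight}.
{Destination, Weight} has no BCNF violation.
{ETA, Origin, Weight} has no BCNF violation.

{CustomsCode, Destination, Origin}; {Destination, Weight}; {ETA, Origin, Weight}; {ETA, ShipmentID}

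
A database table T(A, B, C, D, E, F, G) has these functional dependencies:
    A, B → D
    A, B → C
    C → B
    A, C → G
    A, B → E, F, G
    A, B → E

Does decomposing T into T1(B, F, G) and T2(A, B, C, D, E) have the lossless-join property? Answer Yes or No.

T1 ∩ T2 = {B}; its closure under F is {B}.
The closure covers neither T1 nor T2 entirely; the join is not lossless.

No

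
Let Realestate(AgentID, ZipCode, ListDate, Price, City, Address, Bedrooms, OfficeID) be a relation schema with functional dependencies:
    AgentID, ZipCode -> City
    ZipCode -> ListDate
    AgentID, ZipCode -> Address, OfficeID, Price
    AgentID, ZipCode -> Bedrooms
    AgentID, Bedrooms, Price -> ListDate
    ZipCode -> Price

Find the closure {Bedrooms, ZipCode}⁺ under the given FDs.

Start with {Bedrooms, ZipCode}.
ZipCode -> ListDate applies; add {ListDate} → now {Bedrooms, ListDate, ZipCode}.
ZipCode -> Price applies; add {Price} → now {Bedrooms, ListDate, Price, ZipCode}.
No further FD applies.

{Bedrooms, ListDate, Price, ZipCode}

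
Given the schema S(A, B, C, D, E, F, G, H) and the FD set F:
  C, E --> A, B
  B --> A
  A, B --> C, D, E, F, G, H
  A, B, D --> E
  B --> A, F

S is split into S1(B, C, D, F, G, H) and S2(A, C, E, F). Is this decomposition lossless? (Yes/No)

No

S1 ∩ S2 = {C, F}; its closure under F is {C, F}.
The closure covers neither S1 nor S2 entirely; the join is not lossless.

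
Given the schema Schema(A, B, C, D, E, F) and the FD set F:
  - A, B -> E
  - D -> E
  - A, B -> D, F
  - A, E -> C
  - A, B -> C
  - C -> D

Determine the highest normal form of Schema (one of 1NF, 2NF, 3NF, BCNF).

Candidate key: {A, B}. Prime attributes: {A, B}.
D -> E breaks BCNF: {D}⁺ = {D, E}, so {D} is not a superkey.
D -> E has non-prime {E} on the right and a non-superkey on the left, so 3NF fails.
No proper subset of a key has a non-prime attribute in its closure, so there is no partial dependency; 2NF holds.

2NF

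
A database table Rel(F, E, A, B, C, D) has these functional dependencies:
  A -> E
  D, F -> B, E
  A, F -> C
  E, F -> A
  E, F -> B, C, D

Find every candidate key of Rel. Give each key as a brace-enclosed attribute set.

No FD produces {F}, so it must be in every candidate key.
{A, F} is a candidate key since {A, F}⁺ = {A, B, C, D, E, F} covers every attribute.
{D, F} is a candidate key since {D, F}⁺ = {A, B, C, D, E, F} covers every attribute.
{E, F} is a candidate key since {E, F}⁺ = {A, B, C, D, E, F} covers every attribute.
These are minimal and exhaustive — every other superkey contains one of them.

{A, F}, {D, F}, {E, F}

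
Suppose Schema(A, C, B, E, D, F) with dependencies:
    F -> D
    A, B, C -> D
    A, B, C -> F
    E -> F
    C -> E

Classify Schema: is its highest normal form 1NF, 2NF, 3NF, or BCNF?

1NF

Candidate key: {A, B, C}. Prime attributes: {A, B, C}.
F -> D: {F}⁺ = {D, F}, which is not all of the attributes, so the left side is not a superkey — BCNF is violated.
F -> D has non-prime {D} on the right and a non-superkey on the left, so 3NF fails.
Since {C} ⊂ {A, B, C} and {C}⁺ ⊇ {D, E, F} with {D, E, F} non-prime, there is a partial dependency; 2NF fails.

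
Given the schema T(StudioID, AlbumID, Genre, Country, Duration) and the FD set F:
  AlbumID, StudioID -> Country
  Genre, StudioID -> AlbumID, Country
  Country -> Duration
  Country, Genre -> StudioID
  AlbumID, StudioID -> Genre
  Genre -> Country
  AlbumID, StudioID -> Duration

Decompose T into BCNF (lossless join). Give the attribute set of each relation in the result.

{AlbumID, Country, Genre, StudioID}; {Country, Duration}

Candidate keys of the original relation: {AlbumID, StudioID}, {Genre}.
{AlbumID, Country, Duration, Genre, StudioID}: {Country} determines {Country, Duration} here but is not a superkey — split on Country -> Duration, giving {Country, Duration} and {AlbumID, Country, Genre, StudioID}.
{Country, Duration}: every determinant is a superkey — BCNF.
{AlbumID, Country, Genre, StudioID}: every determinant is a superkey — BCNF.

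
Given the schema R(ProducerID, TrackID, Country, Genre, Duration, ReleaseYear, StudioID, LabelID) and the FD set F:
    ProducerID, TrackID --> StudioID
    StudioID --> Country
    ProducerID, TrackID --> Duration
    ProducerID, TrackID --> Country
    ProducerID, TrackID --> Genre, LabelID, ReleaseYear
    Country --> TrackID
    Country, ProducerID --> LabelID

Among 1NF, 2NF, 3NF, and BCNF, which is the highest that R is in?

3NF

Candidate keys: {Country, ProducerID}, {ProducerID, StudioID}, {ProducerID, TrackID}. Prime attributes: {Country, ProducerID, StudioID, TrackID}.
StudioID --> Country: {StudioID}⁺ = {Country, StudioID, TrackID}, which is not all of the attributes, so the left side is not a superkey — BCNF is violated.
Since {Country} ⊆ prime attributes and every other non-superkey FD also has a prime right side, the schema is in 3NF.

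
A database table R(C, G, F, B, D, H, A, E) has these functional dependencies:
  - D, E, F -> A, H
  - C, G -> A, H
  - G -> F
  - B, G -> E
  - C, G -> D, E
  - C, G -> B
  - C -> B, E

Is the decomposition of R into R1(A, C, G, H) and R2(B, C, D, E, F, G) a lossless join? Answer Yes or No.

Yes

The shared attributes are {C, G} and {C, G}⁺ = {A, B, C, D, E, F, G, H}.
Since R1 ⊆ {A, B, C, D, E, F, G, H}, the intersection is a superkey of R1; the decomposition is lossless.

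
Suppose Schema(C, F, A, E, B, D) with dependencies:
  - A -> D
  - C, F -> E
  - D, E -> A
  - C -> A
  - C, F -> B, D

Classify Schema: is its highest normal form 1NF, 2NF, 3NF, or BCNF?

Candidate key: {C, F}. Prime attributes: {C, F}.
For A -> D we have {A}⁺ = {A, D}; {A} is not a superkey, so BCNF fails.
Because {D} is non-prime and the left side of A -> D is not a superkey, the relation is not in 3NF.
{C} is a proper subset of the key {C, F}, and {C}⁺ contains the non-prime attributes {A, D} — a partial dependency, so 2NF is violated.

1NF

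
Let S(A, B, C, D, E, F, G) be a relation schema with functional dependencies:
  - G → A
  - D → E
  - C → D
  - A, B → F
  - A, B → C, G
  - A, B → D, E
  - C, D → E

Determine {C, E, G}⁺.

Start with {C, E, G}.
G → A applies; add {A} → now {A, C, E, G}.
C → D applies; add {D} → now {A, C, D, E, G}.
No further FD applies.

{A, C, D, E, G}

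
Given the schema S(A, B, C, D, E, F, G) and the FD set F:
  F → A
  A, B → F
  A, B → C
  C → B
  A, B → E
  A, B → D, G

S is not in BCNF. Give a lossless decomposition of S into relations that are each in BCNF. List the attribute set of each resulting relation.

{A, F}; {B, C}; {C, D, E, F, G}

Candidate keys of the original relation: {A, B}, {A, C}, {B, F}, {C, F}.
{A, B, C, D, E, F, G}: {F} determines {A, F} here but is not a superkey — split on F → A, giving {A, F} and {B, C, D, E, F, G}.
{A, F} has no BCNF violation.
{B, C, D, E, F, G}: {C} determines {B, C} here but is not a superkey — split on C → B, giving {B, C} and {C, D, E, F, G}.
{B, C} has no BCNF violation.
{C, D, E, F, G} has no BCNF violation.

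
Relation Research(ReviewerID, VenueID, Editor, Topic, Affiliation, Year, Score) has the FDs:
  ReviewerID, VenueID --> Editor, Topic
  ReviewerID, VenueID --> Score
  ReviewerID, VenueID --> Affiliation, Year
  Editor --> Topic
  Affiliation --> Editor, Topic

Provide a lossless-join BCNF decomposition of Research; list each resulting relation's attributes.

Candidate key of the original relation: {ReviewerID, VenueID}.
Within {Affiliation, Editor, ReviewerID, Score, Topic, VenueID, Year}: {Editor}⁺ ∩ {Affiliation, Editor, ReviewerID, Score, Topic, VenueID, Year} = {Editor, Topic}, not the whole set, so Editor --> Topic violates BCNF; decompose into {Editor, Topic} and {Affiliation, Editor, ReviewerID, Score, VenueID, Year}.
{Editor, Topic}: every determinant is a superkey — BCNF.
Within {Affiliation, Editor, ReviewerID, Score, VenueID, Year}: {Affiliation}⁺ ∩ {Affiliation, Editor, ReviewerID, Score, VenueID, Year} = {Affiliation, Editor}, not the whole set, so Affiliation --> Editor violates BCNF; decompose into {Affiliation, Editor} and {Affiliation, ReviewerID, Score, VenueID, Year}.
{Affiliation, Editor}: every determinant is a superkey — BCNF.
{Affiliation, ReviewerID, Score, VenueID, Year}: every determinant is a superkey — BCNF.

{Affiliation, Editor}; {Affiliation, ReviewerID, Score, VenueID, Year}; {Editor, Topic}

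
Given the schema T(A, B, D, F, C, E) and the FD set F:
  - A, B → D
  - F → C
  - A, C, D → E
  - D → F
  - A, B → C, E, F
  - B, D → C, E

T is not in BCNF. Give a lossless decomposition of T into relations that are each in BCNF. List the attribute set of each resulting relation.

{A, B, D}; {B, D, E}; {C, F}; {D, F}

Candidate key of the original relation: {A, B}.
{A, B, C, D, E, F}: {F} determines {C, F} here but is not a superkey — split on F → C, giving {C, F} and {A, B, D, E, F}.
{C, F}: every determinant is a superkey — BCNF.
{A, B, D, E, F}: {D} determines {D, F} here but is not a superkey — split on D → F, giving {D, F} and {A, B, D, E}.
{D, F}: every determinant is a superkey — BCNF.
{A, B, D, E}: {B, D} determines {B, D, E} here but is not a superkey — split on B, D → E, giving {B, D, E} and {A, B, D}.
{B, D, E}: every determinant is a superkey — BCNF.
{A, B, D}: every determinant is a superkey — BCNF.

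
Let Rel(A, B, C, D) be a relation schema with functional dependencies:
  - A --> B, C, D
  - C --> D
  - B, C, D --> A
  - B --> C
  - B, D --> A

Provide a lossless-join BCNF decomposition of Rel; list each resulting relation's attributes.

Candidate keys of the original relation: {A}, {B}.
In {A, B, C, D}, {C} is not a superkey ({C}⁺ restricted to this set is {C, D}), so split on C --> D into {C, D} and {A, B, C}.
{C, D} has no BCNF violation.
{A, B, C} has no BCNF violation.

{A, B, C}; {C, D}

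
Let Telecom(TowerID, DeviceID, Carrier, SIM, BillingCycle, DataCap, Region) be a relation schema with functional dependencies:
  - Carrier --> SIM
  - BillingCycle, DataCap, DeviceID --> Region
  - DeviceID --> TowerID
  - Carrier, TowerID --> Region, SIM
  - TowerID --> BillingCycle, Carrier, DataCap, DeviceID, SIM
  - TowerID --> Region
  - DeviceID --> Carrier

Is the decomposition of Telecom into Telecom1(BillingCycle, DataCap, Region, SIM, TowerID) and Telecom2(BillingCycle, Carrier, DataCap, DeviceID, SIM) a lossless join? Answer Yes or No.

The shared attributes are {BillingCycle, DataCap, SIM} and {BillingCycle, DataCap, SIM}⁺ = {BillingCycle, DataCap, SIM}.
Neither Telecom1 nor Telecom2 is contained in that closure, so the decomposition is lossy.

No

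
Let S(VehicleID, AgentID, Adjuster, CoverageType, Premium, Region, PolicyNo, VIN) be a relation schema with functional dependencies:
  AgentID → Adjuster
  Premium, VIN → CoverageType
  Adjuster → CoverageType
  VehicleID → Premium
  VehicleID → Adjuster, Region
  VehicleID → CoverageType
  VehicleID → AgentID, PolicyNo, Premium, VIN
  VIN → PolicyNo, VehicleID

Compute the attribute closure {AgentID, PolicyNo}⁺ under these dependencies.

Start with {AgentID, PolicyNo}.
AgentID → Adjuster applies; add {Adjuster} → now {Adjuster, AgentID, PolicyNo}.
Adjuster → CoverageType applies; add {CoverageType} → now {Adjuster, AgentID, CoverageType, PolicyNo}.
No further FD applies.

{Adjuster, AgentID, CoverageType, PolicyNo}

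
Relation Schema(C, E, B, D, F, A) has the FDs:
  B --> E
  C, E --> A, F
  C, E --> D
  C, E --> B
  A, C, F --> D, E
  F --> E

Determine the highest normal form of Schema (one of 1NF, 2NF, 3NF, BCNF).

Candidate keys: {B, C}, {C, E}, {C, F}. Prime attributes: {B, C, E, F}.
For B --> E we have {B}⁺ = {B, E}; {B} is not a superkey, so BCNF fails.
Since {E} ⊆ prime attributes and every other non-superkey FD also has a prime right side, the schema is in 3NF.

3NF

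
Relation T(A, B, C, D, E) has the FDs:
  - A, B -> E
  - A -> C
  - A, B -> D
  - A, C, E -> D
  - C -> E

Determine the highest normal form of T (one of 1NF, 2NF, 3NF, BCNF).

1NF

Candidate key: {A, B}. Prime attributes: {A, B}.
A -> C: {A}⁺ = {A, C, D, E}, which is not all of the attributes, so the left side is not a superkey — BCNF is violated.
A -> C has non-prime {C} on the right and a non-superkey on the left, so 3NF fails.
{A} is a proper subset of the key {A, B}, and {A}⁺ contains the non-prime attributes {C, D, E} — a partial dependency, so 2NF is violated.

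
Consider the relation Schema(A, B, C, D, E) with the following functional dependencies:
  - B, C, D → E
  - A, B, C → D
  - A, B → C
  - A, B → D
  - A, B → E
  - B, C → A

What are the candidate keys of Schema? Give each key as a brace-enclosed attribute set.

{A, B}, {B, C}

Attributes never on any right-hand side: {B} — every candidate key must contain it.
{A, B} is a candidate key since {A, B}⁺ = {A, B, C, D, E} covers every attribute.
{B, C} is a candidate key since {B, C}⁺ = {A, B, C, D, E} covers every attribute.
Any other superkey properly contains one of these, so there are no further candidate keys.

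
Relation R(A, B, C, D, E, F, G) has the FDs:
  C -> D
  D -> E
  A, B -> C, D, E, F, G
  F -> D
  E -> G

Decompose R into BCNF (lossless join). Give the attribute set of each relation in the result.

{A, B, C, F}; {C, D}; {D, E}; {E, G}

Candidate key of the original relation: {A, B}.
Within {A, B, C, D, E, F, G}: {C}⁺ ∩ {A, B, C, D, E, F, G} = {C, D, E, G}, not the whole set, so C -> D, E, G violates BCNF; decompose into {C, D, E, G} and {A, B, C, F}.
Within {C, D, E, G}: {D}⁺ ∩ {C, D, E, G} = {D, E, G}, not the whole set, so D -> E, G violates BCNF; decompose into {D, E, G} and {C, D}.
Within {D, E, G}: {E}⁺ ∩ {D, E, G} = {E, G}, not the whole set, so E -> G violates BCNF; decompose into {E, G} and {D, E}.
{E, G} is in BCNF.
{D, E} is in BCNF.
{C, D} is in BCNF.
{A, B, C, F} is in BCNF.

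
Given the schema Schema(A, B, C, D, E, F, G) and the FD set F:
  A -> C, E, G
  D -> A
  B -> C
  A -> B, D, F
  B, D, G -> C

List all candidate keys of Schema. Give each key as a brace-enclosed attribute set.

{A}, {D}

{A}⁺ = {A, B, C, D, E, F, G} — all of the relation — so {A} is a candidate key.
{D}⁺ = {A, B, C, D, E, F, G} — all of the relation — so {D} is a candidate key.
These are minimal and exhaustive — every other superkey contains one of them.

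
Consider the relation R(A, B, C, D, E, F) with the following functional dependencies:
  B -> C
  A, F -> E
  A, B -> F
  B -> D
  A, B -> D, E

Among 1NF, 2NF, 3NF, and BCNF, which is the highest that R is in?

Candidate key: {A, B}. Prime attributes: {A, B}.
B -> C breaks BCNF: {B}⁺ = {B, C, D}, so {B} is not a superkey.
B -> C has non-prime {C} on the right and a non-superkey on the left, so 3NF fails.
{B} is a proper subset of the key {A, B}, and {B}⁺ contains the non-prime attributes {C, D} — a partial dependency, so 2NF is violated.

1NF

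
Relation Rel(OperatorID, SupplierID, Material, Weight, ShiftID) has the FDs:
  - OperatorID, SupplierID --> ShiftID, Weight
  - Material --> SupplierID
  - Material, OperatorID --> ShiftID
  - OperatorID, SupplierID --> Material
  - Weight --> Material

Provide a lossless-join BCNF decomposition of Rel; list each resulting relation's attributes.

{Material, SupplierID}; {Material, Weight}; {OperatorID, ShiftID, Weight}

Candidate keys of the original relation: {Material, OperatorID}, {OperatorID, SupplierID}, {OperatorID, Weight}.
Within {Material, OperatorID, ShiftID, SupplierID, Weight}: {Material}⁺ ∩ {Material, OperatorID, ShiftID, SupplierID, Weight} = {Material, SupplierID}, not the whole set, so Material --> SupplierID violates BCNF; decompose into {Material, SupplierID} and {Material, OperatorID, ShiftID, Weight}.
{Material, SupplierID} is in BCNF.
Within {Material, OperatorID, ShiftID, Weight}: {Weight}⁺ ∩ {Material, OperatorID, ShiftID, Weight} = {Material, Weight}, not the whole set, so Weight --> Material violates BCNF; decompose into {Material, Weight} and {OperatorID, ShiftID, Weight}.
{Material, Weight} is in BCNF.
{OperatorID, ShiftID, Weight} is in BCNF.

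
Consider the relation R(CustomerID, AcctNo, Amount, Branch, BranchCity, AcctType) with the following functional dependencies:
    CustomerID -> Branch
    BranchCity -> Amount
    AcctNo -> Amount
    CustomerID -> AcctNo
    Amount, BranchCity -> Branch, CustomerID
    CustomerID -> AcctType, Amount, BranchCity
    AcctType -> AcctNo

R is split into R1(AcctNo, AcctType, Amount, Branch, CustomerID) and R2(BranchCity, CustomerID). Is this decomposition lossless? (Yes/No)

The shared attributes are {CustomerID} and {CustomerID}⁺ = {AcctNo, AcctType, Amount, Branch, BranchCity, CustomerID}.
This includes all of R1, so the common attributes are a superkey of R1 — the join is lossless.

Yes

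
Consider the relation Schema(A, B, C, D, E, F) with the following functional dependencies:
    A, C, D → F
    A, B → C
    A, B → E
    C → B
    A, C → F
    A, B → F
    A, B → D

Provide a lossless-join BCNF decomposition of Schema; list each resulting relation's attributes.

Candidate keys of the original relation: {A, B}, {A, C}.
Within {A, B, C, D, E, F}: {C}⁺ ∩ {A, B, C, D, E, F} = {B, C}, not the whole set, so C → B violates BCNF; decompose into {B, C} and {A, C, D, E, F}.
{B, C}: every determinant is a superkey — BCNF.
{A, C, D, E, F}: every determinant is a superkey — BCNF.

{A, C, D, E, F}; {B, C}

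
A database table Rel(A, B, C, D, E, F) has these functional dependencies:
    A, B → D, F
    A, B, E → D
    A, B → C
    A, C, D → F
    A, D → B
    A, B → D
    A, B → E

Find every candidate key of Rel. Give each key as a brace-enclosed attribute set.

{A, B}, {A, D}

No FD produces {A}, so it must be in every candidate key.
{A, B}⁺ = {A, B, C, D, E, F}, which is every attribute, so {A, B} is a candidate key.
{A, D}⁺ = {A, B, C, D, E, F}, which is every attribute, so {A, D} is a candidate key.
These are minimal and exhaustive — every other superkey contains one of them.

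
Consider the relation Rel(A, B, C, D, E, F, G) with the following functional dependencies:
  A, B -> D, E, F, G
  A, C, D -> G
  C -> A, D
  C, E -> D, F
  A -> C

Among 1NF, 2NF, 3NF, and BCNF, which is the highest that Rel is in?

Candidate keys: {A, B}, {B, C}. Prime attributes: {A, B, C}.
For A, C, D -> G we have {A, C, D}⁺ = {A, C, D, G}; {A, C, D} is not a superkey, so BCNF fails.
Because {G} is non-prime and the left side of A, C, D -> G is not a superkey, the relation is not in 3NF.
The proper key subset {A} of {A, B} determines non-prime {D, G}, so the relation is not even in 2NF.

1NF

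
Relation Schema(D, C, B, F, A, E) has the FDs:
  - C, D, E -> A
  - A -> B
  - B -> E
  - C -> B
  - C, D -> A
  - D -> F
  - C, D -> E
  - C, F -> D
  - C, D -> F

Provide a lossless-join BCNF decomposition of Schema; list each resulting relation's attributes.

Candidate keys of the original relation: {C, D}, {C, F}.
In {A, B, C, D, E, F}, {A} is not a superkey ({A}⁺ restricted to this set is {A, B, E}), so split on A -> B, E into {A, B, E} and {A, C, D, F}.
In {A, B, E}, {B} is not a superkey ({B}⁺ restricted to this set is {B, E}), so split on B -> E into {B, E} and {A, B}.
{B, E}: every determinant is a superkey — BCNF.
{A, B}: every determinant is a superkey — BCNF.
In {A, C, D, F}, {D} is not a superkey ({D}⁺ restricted to this set is {D, F}), so split on D -> F into {D, F} and {A, C, D}.
{D, F}: every determinant is a superkey — BCNF.
{A, C, D}: every determinant is a superkey — BCNF.

{A, B}; {A, C, D}; {B, E}; {D, F}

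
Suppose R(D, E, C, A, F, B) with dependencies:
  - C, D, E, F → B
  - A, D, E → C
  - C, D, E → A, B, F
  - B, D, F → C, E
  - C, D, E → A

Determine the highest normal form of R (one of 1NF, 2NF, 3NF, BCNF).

Candidate keys: {A, D, E}, {B, D, F}, {C, D, E}. Prime attributes: {A, B, C, D, E, F}.
Every FD has a superkey on the left, so the relation is in BCNF.

BCNF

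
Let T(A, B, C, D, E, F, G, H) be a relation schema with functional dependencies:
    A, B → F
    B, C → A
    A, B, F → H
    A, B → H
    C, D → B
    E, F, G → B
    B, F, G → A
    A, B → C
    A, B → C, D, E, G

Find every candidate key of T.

{A, B} is a candidate key since {A, B}⁺ = {A, B, C, D, E, F, G, H} covers every attribute.
{B, C} is a candidate key since {B, C}⁺ = {A, B, C, D, E, F, G, H} covers every attribute.
{C, D} is a candidate key since {C, D}⁺ = {A, B, C, D, E, F, G, H} covers every attribute.
{B, F, G} is a candidate key since {B, F, G}⁺ = {A, B, C, D, E, F, G, H} covers every attribute.
{E, F, G} is a candidate key since {E, F, G}⁺ = {A, B, C, D, E, F, G, H} covers every attribute.
These are minimal and exhaustive — every other superkey contains one of them.

{A, B}, {B, C}, {B, F, G}, {C, D}, {E, F, G}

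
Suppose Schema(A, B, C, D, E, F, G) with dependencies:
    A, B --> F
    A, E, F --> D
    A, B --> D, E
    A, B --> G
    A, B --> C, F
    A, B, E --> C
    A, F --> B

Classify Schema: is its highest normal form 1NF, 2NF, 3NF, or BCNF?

Candidate keys: {A, B}, {A, F}. Prime attributes: {A, B, F}.
The left-hand side of every FD is a superkey, so BCNF is satisfied.

BCNF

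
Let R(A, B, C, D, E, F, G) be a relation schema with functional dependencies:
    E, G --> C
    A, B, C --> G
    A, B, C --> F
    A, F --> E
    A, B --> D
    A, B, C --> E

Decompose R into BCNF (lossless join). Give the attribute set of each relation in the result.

{A, B, D}; {A, B, F, G}; {A, E, F}; {C, E, G}

Candidate keys of the original relation: {A, B, C}, {A, B, E, G}, {A, B, F, G}.
{A, B, C, D, E, F, G}: {E, G} determines {C, E, G} here but is not a superkey — split on E, G --> C, giving {C, E, G} and {A, B, D, E, F, G}.
{C, E, G} has no BCNF violation.
{A, B, D, E, F, G}: {A, F} determines {A, E, F} here but is not a superkey — split on A, F --> E, giving {A, E, F} and {A, B, D, F, G}.
{A, E, F} has no BCNF violation.
{A, B, D, F, G}: {A, B} determines {A, B, D} here but is not a superkey — split on A, B --> D, giving {A, B, D} and {A, B, F, G}.
{A, B, D} has no BCNF violation.
{A, B, F, G} has no BCNF violation.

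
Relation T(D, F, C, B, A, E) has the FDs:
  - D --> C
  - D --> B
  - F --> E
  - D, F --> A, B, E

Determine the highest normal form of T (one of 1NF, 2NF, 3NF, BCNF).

Candidate key: {D, F}. Prime attributes: {D, F}.
D --> C breaks BCNF: {D}⁺ = {B, C, D}, so {D} is not a superkey.
D --> C has non-prime {C} on the right and a non-superkey on the left, so 3NF fails.
The proper key subset {D} of {D, F} determines non-prime {B, C}, so the relation is not even in 2NF.

1NF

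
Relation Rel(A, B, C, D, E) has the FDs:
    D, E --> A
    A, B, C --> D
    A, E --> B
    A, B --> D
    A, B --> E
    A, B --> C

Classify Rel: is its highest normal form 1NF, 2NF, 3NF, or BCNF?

Candidate keys: {A, B}, {A, E}, {D, E}. Prime attributes: {A, B, D, E}.
Every FD has a superkey on the left, so the relation is in BCNF.

BCNF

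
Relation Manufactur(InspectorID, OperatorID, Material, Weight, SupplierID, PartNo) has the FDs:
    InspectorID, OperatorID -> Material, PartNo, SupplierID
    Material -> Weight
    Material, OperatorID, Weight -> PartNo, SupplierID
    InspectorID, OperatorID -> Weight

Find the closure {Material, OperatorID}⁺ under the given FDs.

{Material, OperatorID, PartNo, SupplierID, Weight}

Start with {Material, OperatorID}.
Material -> Weight applies; add {Weight} → now {Material, OperatorID, Weight}.
Material, OperatorID, Weight -> PartNo, SupplierID applies; add {PartNo, SupplierID} → now {Material, OperatorID, PartNo, SupplierID, Weight}.
No further FD applies.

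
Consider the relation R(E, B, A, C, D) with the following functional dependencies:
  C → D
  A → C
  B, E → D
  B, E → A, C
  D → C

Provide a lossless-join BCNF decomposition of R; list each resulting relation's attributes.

{A, B, E}; {A, C}; {C, D}

Candidate key of the original relation: {B, E}.
Within {A, B, C, D, E}: {C}⁺ ∩ {A, B, C, D, E} = {C, D}, not the whole set, so C → D violates BCNF; decompose into {C, D} and {A, B, C, E}.
{C, D} is in BCNF.
Within {A, B, C, E}: {A}⁺ ∩ {A, B, C, E} = {A, C}, not the whole set, so A → C violates BCNF; decompose into {A, C} and {A, B, E}.
{A, C} is in BCNF.
{A, B, E} is in BCNF.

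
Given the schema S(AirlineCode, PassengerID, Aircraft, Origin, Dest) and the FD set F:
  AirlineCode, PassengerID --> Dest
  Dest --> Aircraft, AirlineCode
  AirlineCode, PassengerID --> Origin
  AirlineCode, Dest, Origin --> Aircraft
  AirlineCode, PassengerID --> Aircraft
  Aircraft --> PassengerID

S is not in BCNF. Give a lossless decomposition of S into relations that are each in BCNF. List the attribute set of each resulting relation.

Candidate keys of the original relation: {Aircraft, AirlineCode}, {AirlineCode, PassengerID}, {Dest}.
In {Aircraft, AirlineCode, Dest, Origin, PassengerID}, {Aircraft} is not a superkey ({Aircraft}⁺ restricted to this set is {Aircraft, PassengerID}), so split on Aircraft --> PassengerID into {Aircraft, PassengerID} and {Aircraft, AirlineCode, Dest, Origin}.
{Aircraft, PassengerID} has no BCNF violation.
{Aircraft, AirlineCode, Dest, Origin} has no BCNF violation.

{Aircraft, AirlineCode, Dest, Origin}; {Aircraft, PassengerID}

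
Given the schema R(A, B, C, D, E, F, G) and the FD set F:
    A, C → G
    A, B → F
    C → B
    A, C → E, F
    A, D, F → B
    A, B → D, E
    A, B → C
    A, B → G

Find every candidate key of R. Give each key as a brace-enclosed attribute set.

No FD produces {A}, so it must be in every candidate key.
{A, B}⁺ = {A, B, C, D, E, F, G}, which is every attribute, so {A, B} is a candidate key.
{A, C}⁺ = {A, B, C, D, E, F, G}, which is every attribute, so {A, C} is a candidate key.
{A, D, F}⁺ = {A, B, C, D, E, F, G}, which is every attribute, so {A, D, F} is a candidate key.
Any other superkey properly contains one of these, so there are no further candidate keys.

{A, B}, {A, C}, {A, D, F}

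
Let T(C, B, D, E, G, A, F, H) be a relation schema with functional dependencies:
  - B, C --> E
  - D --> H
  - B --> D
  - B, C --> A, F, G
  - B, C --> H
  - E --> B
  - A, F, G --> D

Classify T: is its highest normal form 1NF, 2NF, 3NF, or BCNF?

Candidate keys: {B, C}, {C, E}. Prime attributes: {B, C, E}.
D --> H breaks BCNF: {D}⁺ = {D, H}, so {D} is not a superkey.
D --> H determines the non-prime attribute {H} from a non-superkey — 3NF is violated.
Since {B} ⊂ {B, C} and {B}⁺ ⊇ {D, H} with {D, H} non-prime, there is a partial dependency; 2NF fails.

1NF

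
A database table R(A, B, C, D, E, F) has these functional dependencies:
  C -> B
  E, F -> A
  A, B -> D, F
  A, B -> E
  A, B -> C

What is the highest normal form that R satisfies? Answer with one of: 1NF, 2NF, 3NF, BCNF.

Candidate keys: {A, B}, {A, C}, {B, E, F}, {C, E, F}. Prime attributes: {A, B, C, E, F}.
C -> B breaks BCNF: {C}⁺ = {B, C}, so {C} is not a superkey.
Its right-hand attributes {B} are all prime, as are those of every other non-superkey FD — the relation is in 3NF.

3NF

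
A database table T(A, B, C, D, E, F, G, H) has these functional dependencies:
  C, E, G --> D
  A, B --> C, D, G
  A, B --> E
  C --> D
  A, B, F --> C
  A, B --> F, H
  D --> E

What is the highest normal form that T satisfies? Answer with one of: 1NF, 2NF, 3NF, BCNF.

2NF

Candidate key: {A, B}. Prime attributes: {A, B}.
For C, E, G --> D we have {C, E, G}⁺ = {C, D, E, G}; {C, E, G} is not a superkey, so BCNF fails.
Because {D} is non-prime and the left side of C, E, G --> D is not a superkey, the relation is not in 3NF.
No proper subset of a key has a non-prime attribute in its closure, so there is no partial dependency; 2NF holds.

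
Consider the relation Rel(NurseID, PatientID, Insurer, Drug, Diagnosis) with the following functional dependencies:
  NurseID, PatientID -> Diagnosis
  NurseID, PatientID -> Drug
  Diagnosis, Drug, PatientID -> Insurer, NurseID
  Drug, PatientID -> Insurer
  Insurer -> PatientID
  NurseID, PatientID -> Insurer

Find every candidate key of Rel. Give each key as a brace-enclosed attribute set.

{Diagnosis, Drug, Insurer}, {Diagnosis, Drug, PatientID}, {Insurer, NurseID}, {NurseID, PatientID}

{Insurer, NurseID}⁺ = {Diagnosis, Drug, Insurer, NurseID, PatientID}, which is every attribute, so {Insurer, NurseID} is a candidate key.
{NurseID, PatientID}⁺ = {Diagnosis, Drug, Insurer, NurseID, PatientID}, which is every attribute, so {NurseID, PatientID} is a candidate key.
{Diagnosis, Drug, Insurer}⁺ = {Diagnosis, Drug, Insurer, NurseID, PatientID}, which is every attribute, so {Diagnosis, Drug, Insurer} is a candidate key.
{Diagnosis, Drug, PatientID}⁺ = {Diagnosis, Drug, Insurer, NurseID, PatientID}, which is every attribute, so {Diagnosis, Drug, PatientID} is a candidate key.
Any other superkey properly contains one of these, so there are no further candidate keys.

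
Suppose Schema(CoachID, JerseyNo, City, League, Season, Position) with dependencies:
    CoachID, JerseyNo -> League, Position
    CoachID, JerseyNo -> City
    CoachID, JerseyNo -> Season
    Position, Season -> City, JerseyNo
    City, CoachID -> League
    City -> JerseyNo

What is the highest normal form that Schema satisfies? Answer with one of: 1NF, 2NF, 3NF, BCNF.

3NF

Candidate keys: {City, CoachID}, {CoachID, JerseyNo}, {CoachID, Position, Season}. Prime attributes: {City, CoachID, JerseyNo, Position, Season}.
For Position, Season -> City, JerseyNo we have {Position, Season}⁺ = {City, JerseyNo, Position, Season}; {Position, Season} is not a superkey, so BCNF fails.
Its right-hand attributes {City, JerseyNo} are all prime, as are those of every other non-superkey FD — the relation is in 3NF.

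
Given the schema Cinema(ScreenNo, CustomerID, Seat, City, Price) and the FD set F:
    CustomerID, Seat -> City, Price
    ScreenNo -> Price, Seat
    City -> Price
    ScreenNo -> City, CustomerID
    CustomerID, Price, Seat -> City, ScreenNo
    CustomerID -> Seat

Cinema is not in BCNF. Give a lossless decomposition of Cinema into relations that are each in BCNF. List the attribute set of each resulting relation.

{City, CustomerID, ScreenNo, Seat}; {City, Price}

Candidate keys of the original relation: {CustomerID}, {ScreenNo}.
{City, CustomerID, Price, ScreenNo, Seat}: {City} determines {City, Price} here but is not a superkey — split on City -> Price, giving {City, Price} and {City, CustomerID, ScreenNo, Seat}.
{City, Price} has no BCNF violation.
{City, CustomerID, ScreenNo, Seat} has no BCNF violation.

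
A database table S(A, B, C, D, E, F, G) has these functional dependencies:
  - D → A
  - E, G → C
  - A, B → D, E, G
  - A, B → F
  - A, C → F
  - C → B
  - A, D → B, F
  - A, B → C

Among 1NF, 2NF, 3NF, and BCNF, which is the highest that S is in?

3NF

Candidate keys: {A, B}, {A, C}, {A, E, G}, {D}. Prime attributes: {A, B, C, D, E, G}.
For E, G → C we have {E, G}⁺ = {B, C, E, G}; {E, G} is not a superkey, so BCNF fails.
Since {C} ⊆ prime attributes and every other non-superkey FD also has a prime right side, the schema is in 3NF.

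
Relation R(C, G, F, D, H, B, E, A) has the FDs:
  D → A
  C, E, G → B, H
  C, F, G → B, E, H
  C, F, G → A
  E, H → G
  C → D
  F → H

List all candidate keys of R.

{C, E, F}, {C, F, G}

Attributes never on any right-hand side: {C, F} — every candidate key must contain all of them.
{C, E, F}⁺ = {A, B, C, D, E, F, G, H}, which is every attribute, so {C, E, F} is a candidate key.
{C, F, G}⁺ = {A, B, C, D, E, F, G, H}, which is every attribute, so {C, F, G} is a candidate key.
Any other superkey properly contains one of these, so there are no further candidate keys.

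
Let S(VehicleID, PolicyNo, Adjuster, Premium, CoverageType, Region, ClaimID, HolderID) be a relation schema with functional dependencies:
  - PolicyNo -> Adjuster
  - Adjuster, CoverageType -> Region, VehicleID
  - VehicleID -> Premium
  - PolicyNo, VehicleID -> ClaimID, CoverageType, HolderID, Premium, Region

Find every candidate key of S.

{PolicyNo} never appears on the right of any FD, so every key must include it.
{CoverageType, PolicyNo}⁺ = {Adjuster, ClaimID, CoverageType, HolderID, PolicyNo, Premium, Region, VehicleID} — all of the relation — so {CoverageType, PolicyNo} is a candidate key.
{PolicyNo, VehicleID}⁺ = {Adjuster, ClaimID, CoverageType, HolderID, PolicyNo, Premium, Region, VehicleID} — all of the relation — so {PolicyNo, VehicleID} is a candidate key.
These are minimal and exhaustive — every other superkey contains one of them.

{CoverageType, PolicyNo}, {PolicyNo, VehicleID}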